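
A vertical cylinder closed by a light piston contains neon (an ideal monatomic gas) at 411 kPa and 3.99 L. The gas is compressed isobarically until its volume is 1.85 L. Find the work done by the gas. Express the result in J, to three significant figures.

Isobaric: W = P ΔV.
W = (411 kPa)(1.85 − 3.99 L) = (411)(-2.14) = -879.5 J.

W ≈ -880 J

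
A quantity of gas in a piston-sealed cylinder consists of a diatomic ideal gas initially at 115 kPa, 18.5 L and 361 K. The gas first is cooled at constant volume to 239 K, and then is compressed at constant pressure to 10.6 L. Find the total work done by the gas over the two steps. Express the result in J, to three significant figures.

Step 1 (isochoric): W = 0 (constant volume).
After step 1: P = 76.14 kPa (V unchanged).
Step 2 (isobaric): W = PΔV = (76.14 kPa)(10.6 − 18.5 L) = -601.5 J.
W_total = 0 − 601.5 = -601.5 J.

W_total ≈ -601 J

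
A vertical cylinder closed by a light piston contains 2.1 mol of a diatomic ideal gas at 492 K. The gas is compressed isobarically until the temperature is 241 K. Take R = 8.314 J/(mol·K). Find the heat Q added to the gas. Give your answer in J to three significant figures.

Q ≈ -15300 J

Isobaric: W = nRΔT = (2.1)(8.314)(-251) = -4382 J.
ΔU = nCᵥΔT with Cᵥ = 5R/2: ΔU = (2.1)(20.79)(-251) = -10956 J.
Q = ΔU + W = -10956 − 4382 = -15338 J.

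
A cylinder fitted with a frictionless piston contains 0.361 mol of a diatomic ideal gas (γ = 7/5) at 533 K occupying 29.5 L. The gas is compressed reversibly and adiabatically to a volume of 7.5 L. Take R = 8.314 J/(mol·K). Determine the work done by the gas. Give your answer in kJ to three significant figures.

Adiabatic: TV^(γ−1) = const with γ = 7/5.
T₂ = T₁ (V₁/V₂)^(γ−1) = 533 × (29.5/7.5)^0.4 = 533 × 1.729 = 921.8 K.
W_by = nCᵥ(T₁ − T₂) = (0.361)(20.79)(533 − 921.8) = -2917 J.

W ≈ -2.92 kJ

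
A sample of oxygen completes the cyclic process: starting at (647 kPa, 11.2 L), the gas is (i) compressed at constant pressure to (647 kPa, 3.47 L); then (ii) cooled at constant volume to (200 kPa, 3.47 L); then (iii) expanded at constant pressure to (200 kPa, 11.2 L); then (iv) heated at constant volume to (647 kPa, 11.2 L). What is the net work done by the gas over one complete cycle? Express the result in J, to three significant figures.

Constant-volume legs do no work.
W(i) = (647)(3.47 − 11.2) = -5001 J; W(iii) = (200)(11.2 − 3.47) = 1546 J.
W_net = -5001 + 1546 = -3455 J (the counter-clockwise enclosed area).

W_net ≈ -3460 J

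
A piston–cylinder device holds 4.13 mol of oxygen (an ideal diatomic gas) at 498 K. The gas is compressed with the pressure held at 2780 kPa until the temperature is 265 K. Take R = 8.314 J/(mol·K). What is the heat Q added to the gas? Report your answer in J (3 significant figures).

Q ≈ -28000 J

Isobaric: W = nRΔT = (4.13)(8.314)(-233) = -8000 J.
ΔU = nCᵥΔT with Cᵥ = 5R/2: ΔU = (4.13)(20.79)(-233) = -20001 J.
Q = ΔU + W = -20001 − 8000 = -28002 J.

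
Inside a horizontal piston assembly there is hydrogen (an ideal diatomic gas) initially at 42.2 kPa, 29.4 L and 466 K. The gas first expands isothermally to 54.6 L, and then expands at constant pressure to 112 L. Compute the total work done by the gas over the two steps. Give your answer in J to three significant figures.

Step 1 (isothermal): W = P₁V₁ ln(V₂/V₁) = (1241) ln(54.6/29.4) = 768 J.
After step 1: P = 22.72 kPa, V = 54.6 L, T = 466 K.
Step 2 (isobaric): W = PΔV = (22.72 kPa)(112 − 54.6 L) = 1304 J.
W_total = 768 + 1304 = 2072 J.

W_total ≈ 2070 J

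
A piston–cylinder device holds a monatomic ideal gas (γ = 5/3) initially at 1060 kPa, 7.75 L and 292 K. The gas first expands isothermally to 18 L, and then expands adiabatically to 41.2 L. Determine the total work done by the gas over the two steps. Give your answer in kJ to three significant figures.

Step 1 (isothermal): W = P₁V₁ ln(V₂/V₁) = (8215) ln(18/7.75) = 6923 J.
After step 1: P = 456.4 kPa, V = 18 L, T = 292 K.
Step 2 (adiabatic): W = (P₁V₁ − P₂V₂)/(γ−1) = (8215 − 4730)/0.667 = 5228 J.
W_total = 6923 + 5228 = 12150 J.

W_total ≈ 12.2 kJ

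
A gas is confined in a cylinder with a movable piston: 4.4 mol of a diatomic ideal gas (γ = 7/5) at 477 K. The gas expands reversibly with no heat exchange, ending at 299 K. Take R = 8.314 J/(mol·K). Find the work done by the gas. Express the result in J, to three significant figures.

W ≈ 16300 J

Adiabatic ⇒ Q = 0, so W_by = −ΔU = nCᵥ(T₁ − T₂).
Cᵥ = 5R/2 = 20.79 J/(mol·K).
W = (4.4)(20.79)(477 − 299) = 16279 J.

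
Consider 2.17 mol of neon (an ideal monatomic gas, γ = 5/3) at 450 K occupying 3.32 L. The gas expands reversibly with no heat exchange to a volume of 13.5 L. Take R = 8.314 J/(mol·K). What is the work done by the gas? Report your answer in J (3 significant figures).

W ≈ 7400 J

Adiabatic: TV^(γ−1) = const with γ = 5/3.
T₂ = T₁ (V₁/V₂)^(γ−1) = 450 × (3.32/13.5)^0.667 = 450 × 0.3925 = 176.6 K.
W_by = nCᵥ(T₁ − T₂) = (2.17)(12.47)(450 − 176.6) = 7398 J.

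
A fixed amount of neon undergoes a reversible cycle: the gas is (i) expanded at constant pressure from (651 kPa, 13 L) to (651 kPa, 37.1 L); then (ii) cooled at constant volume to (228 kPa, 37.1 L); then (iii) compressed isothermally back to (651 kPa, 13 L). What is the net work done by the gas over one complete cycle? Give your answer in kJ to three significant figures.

Leg (i): W = PΔV = (651)(37.1 − 13) = 15689 J.
Leg (ii): W = 0.
Leg (iii): W = PᵢVᵢ ln(V_f/Vᵢ) = (8459) ln(13/37.1) = -8870 J.
W_net = 15689 − 8870 = 6819 J.

W_net ≈ 6.82 kJ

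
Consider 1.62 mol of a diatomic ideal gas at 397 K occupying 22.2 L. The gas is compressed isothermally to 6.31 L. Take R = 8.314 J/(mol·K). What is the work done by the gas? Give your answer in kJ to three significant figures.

W ≈ -6.73 kJ

Isothermal: W = nRT ln(V₂/V₁).
W = (1.62)(8.314)(397) × ln(6.31/22.2)
  = 5347 × -1.258
W_by_gas = -6726 J.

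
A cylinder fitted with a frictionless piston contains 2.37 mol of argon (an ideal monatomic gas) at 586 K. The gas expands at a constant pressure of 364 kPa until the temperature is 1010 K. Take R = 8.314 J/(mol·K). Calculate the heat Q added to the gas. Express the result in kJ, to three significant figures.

Isobaric: W = nRΔT = (2.37)(8.314)(424) = 8355 J.
ΔU = nCᵥΔT with Cᵥ = 3R/2: ΔU = (2.37)(12.47)(424) = 12532 J.
Q = ΔU + W = 12532 + 8355 = 20886 J.

Q ≈ 20.9 kJ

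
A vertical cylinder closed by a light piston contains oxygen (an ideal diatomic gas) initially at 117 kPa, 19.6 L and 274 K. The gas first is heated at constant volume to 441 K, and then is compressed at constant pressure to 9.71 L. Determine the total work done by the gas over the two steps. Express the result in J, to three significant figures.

Step 1 (isochoric): W = 0 (constant volume).
After step 1: P = 188.3 kPa (V unchanged).
Step 2 (isobaric): W = PΔV = (188.3 kPa)(9.71 − 19.6 L) = -1862 J.
W_total = 0 − 1862 = -1862 J.

W_total ≈ -1860 J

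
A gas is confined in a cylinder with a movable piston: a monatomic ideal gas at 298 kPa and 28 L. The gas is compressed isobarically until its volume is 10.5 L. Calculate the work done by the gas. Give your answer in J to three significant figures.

Isobaric: W = P ΔV.
W = (298 kPa)(10.5 − 28 L) = (298)(-17.5) = -5215 J.

W ≈ -5220 J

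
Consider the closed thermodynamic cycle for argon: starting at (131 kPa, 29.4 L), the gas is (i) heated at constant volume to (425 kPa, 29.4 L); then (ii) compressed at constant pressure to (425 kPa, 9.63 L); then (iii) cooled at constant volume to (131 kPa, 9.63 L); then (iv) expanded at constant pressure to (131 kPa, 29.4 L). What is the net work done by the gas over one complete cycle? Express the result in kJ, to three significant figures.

Constant-volume legs do no work.
W(ii) = (425)(9.63 − 29.4) = -8402 J; W(iv) = (131)(29.4 − 9.63) = 2590 J.
W_net = -8402 + 2590 = -5812 J (the counter-clockwise enclosed area).

W_net ≈ -5.81 kJ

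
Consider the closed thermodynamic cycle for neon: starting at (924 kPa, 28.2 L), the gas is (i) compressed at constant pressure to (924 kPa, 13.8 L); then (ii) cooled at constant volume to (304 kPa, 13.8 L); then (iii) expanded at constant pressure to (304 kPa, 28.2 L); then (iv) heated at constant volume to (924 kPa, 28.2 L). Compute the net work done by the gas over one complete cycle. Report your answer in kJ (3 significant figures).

W_net ≈ -8.93 kJ

Constant-volume legs do no work.
W(i) = (924)(13.8 − 28.2) = -13306 J; W(iii) = (304)(28.2 − 13.8) = 4378 J.
W_net = -13306 + 4378 = -8928 J (the counter-clockwise enclosed area).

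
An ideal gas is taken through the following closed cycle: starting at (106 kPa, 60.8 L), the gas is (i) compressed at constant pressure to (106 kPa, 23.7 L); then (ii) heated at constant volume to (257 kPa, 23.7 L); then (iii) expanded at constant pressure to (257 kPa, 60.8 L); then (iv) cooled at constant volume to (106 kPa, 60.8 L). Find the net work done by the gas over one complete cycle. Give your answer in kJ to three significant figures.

Constant-volume legs do no work.
W(i) = (106)(23.7 − 60.8) = -3933 J; W(iii) = (257)(60.8 − 23.7) = 9535 J.
W_net = -3933 + 9535 = 5602 J (the clockwise enclosed area).

W_net ≈ 5.60 kJ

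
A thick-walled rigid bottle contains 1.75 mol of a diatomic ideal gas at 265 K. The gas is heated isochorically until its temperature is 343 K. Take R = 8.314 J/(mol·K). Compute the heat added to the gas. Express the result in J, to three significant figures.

Constant volume ⇒ W = 0, so Q = ΔU = nCᵥΔT with Cᵥ = 5R/2 = 20.79 J/(mol·K).
ΔU = (1.75)(20.79)(343 − 265) = 2837 J.

Q ≈ 2840 J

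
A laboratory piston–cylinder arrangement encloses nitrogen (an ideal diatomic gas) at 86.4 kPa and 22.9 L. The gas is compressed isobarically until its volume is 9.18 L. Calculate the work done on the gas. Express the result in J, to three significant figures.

Isobaric: W = P ΔV.
W = (86.4 kPa)(9.18 − 22.9 L) = (86.4)(-13.72) = -1185 J.
Work on gas = −W_by = 1185 J.

W ≈ 1190 J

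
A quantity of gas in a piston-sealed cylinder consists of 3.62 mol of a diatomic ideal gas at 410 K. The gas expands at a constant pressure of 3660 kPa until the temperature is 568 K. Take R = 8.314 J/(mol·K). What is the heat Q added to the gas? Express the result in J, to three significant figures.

Isobaric: W = nRΔT = (3.62)(8.314)(158) = 4755 J.
ΔU = nCᵥΔT with Cᵥ = 5R/2: ΔU = (3.62)(20.79)(158) = 11888 J.
Q = ΔU + W = 11888 + 4755 = 16643 J.

Q ≈ 16600 J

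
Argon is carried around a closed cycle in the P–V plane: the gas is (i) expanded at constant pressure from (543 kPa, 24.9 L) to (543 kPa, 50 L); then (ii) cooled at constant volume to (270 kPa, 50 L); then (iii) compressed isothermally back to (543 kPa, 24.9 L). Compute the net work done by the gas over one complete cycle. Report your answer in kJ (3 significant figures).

W_net ≈ 4.22 kJ

Leg (i): W = PΔV = (543)(50 − 24.9) = 13629 J.
Leg (ii): W = 0.
Leg (iii): W = PᵢVᵢ ln(V_f/Vᵢ) = (13500) ln(24.9/50) = -9412 J.
W_net = 13629 − 9412 = 4218 J.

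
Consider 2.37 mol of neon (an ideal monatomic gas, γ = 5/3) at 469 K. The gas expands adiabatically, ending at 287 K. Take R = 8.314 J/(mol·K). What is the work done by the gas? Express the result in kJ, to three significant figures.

Adiabatic ⇒ Q = 0, so W_by = −ΔU = nCᵥ(T₁ − T₂).
Cᵥ = 3R/2 = 12.47 J/(mol·K).
W = (2.37)(12.47)(469 − 287) = 5379 J.

W ≈ 5.38 kJ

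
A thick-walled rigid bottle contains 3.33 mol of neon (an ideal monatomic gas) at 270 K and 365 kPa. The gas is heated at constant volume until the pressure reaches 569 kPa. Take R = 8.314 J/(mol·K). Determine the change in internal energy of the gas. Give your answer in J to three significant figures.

ΔU ≈ 6270 J

Constant volume ⇒ W = 0, so Q = ΔU = nCᵥΔT with Cᵥ = 3R/2 = 12.47 J/(mol·K).
At constant V, T₂/T₁ = P₂/P₁ ⇒ ΔT = T₁(P₂/P₁ − 1) = 270·(569/365 − 1) = 150.9 K.
ΔU = (3.33)(12.47)(150.9) = 6267 J.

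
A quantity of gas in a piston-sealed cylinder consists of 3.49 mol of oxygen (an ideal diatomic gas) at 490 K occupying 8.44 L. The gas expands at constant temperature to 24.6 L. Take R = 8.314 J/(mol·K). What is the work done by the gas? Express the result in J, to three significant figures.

Isothermal: W = nRT ln(V₂/V₁).
W = (3.49)(8.314)(490) × ln(24.6/8.44)
  = 14218 × 1.07
W_by_gas = 15210 J.

W ≈ 15200 J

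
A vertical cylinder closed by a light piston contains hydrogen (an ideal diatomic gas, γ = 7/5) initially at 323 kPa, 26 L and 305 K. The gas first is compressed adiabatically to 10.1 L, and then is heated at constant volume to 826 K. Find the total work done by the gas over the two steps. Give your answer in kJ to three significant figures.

W_total ≈ -9.65 kJ

Step 1 (adiabatic): W = (P₁V₁ − P₂V₂)/(γ−1) = (8398 − 12258)/0.4 = -9651 J.
Step 2 (isochoric): W = 0 (constant volume).
W_total = -9651 + 0 = -9651 J.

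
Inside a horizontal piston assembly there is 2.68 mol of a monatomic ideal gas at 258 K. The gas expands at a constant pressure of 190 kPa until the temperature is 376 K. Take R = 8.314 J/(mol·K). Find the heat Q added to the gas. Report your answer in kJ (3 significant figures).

Q ≈ 6.57 kJ

Isobaric: W = nRΔT = (2.68)(8.314)(118) = 2629 J.
ΔU = nCᵥΔT with Cᵥ = 3R/2: ΔU = (2.68)(12.47)(118) = 3944 J.
Q = ΔU + W = 3944 + 2629 = 6573 J.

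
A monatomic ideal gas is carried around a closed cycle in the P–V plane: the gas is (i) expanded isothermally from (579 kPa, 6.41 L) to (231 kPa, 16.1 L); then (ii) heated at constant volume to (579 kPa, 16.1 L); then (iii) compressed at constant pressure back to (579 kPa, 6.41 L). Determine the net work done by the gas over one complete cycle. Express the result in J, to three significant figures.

Leg (i): W = PᵢVᵢ ln(V_f/Vᵢ) = (3711) ln(16.1/6.41) = 3418 J.
Leg (ii): W = 0.
Leg (iii): W = PΔV = (579)(6.41 − 16.1) = -5611 J.
W_net = 3418 − 5611 = -2192 J.

W_net ≈ -2190 J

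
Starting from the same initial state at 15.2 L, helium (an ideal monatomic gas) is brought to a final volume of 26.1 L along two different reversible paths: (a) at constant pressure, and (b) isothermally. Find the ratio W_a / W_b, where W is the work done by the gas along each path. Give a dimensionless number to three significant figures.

Path (a) isobaric: W = P₁(V₂ − V₁) → W_a/(P₁V₁) = 0.7171.
Path (b) isothermal: W = P₁V₁ ln(V₂/V₁) → W_b/(P₁V₁) = 0.5406.
W_a / W_b = 0.7171 / 0.5406 = 1.326.

W_a / W_b ≈ 1.33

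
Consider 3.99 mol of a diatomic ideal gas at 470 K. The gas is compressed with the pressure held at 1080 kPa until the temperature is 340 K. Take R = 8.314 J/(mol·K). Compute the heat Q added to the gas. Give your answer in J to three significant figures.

Isobaric: W = nRΔT = (3.99)(8.314)(-130) = -4312 J.
ΔU = nCᵥΔT with Cᵥ = 5R/2: ΔU = (3.99)(20.79)(-130) = -10781 J.
Q = ΔU + W = -10781 − 4312 = -15094 J.

Q ≈ -15100 J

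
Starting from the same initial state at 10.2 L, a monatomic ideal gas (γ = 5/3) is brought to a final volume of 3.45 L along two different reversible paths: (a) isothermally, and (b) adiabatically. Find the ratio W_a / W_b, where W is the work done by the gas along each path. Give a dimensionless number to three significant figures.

Path (a) isothermal: W = P₁V₁ ln(V₂/V₁) → W_a/(P₁V₁) = -1.084.
Path (b) adiabatic: W = P₁V₁(1 − (V₁/V₂)^(γ−1))/(γ−1) → W_b/(P₁V₁) = -1.59.
W_a / W_b = -1.084 / -1.59 = 0.6818.

W_a / W_b ≈ 0.682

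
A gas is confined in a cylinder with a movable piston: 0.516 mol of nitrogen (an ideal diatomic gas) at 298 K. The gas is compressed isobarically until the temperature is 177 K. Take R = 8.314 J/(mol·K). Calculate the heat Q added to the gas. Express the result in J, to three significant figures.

Isobaric: W = nRΔT = (0.516)(8.314)(-121) = -519.1 J.
ΔU = nCᵥΔT with Cᵥ = 5R/2: ΔU = (0.516)(20.79)(-121) = -1298 J.
Q = ΔU + W = -1298 − 519.1 = -1817 J.

Q ≈ -1820 J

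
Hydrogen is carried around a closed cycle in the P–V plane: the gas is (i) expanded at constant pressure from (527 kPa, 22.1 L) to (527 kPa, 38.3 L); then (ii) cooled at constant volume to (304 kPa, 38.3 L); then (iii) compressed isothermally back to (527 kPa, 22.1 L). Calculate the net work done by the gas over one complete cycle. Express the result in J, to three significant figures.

W_net ≈ 2140 J

Leg (i): W = PΔV = (527)(38.3 − 22.1) = 8537 J.
Leg (ii): W = 0.
Leg (iii): W = PᵢVᵢ ln(V_f/Vᵢ) = (11643) ln(22.1/38.3) = -6402 J.
W_net = 8537 − 6402 = 2135 J.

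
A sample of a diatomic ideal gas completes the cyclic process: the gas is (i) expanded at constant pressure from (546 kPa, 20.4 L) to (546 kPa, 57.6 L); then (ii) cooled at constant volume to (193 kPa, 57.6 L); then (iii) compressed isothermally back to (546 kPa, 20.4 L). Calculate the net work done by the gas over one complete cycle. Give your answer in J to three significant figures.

W_net ≈ 8770 J

Leg (i): W = PΔV = (546)(57.6 − 20.4) = 20311 J.
Leg (ii): W = 0.
Leg (iii): W = PᵢVᵢ ln(V_f/Vᵢ) = (11117) ln(20.4/57.6) = -11539 J.
W_net = 20311 − 11539 = 8772 J.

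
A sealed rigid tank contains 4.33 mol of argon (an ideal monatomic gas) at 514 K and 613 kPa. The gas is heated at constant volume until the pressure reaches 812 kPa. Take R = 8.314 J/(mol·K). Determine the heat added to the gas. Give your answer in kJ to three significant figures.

Q ≈ 9.01 kJ

Constant volume ⇒ W = 0, so Q = ΔU = nCᵥΔT with Cᵥ = 3R/2 = 12.47 J/(mol·K).
At constant V, T₂/T₁ = P₂/P₁ ⇒ ΔT = T₁(P₂/P₁ − 1) = 514·(812/613 − 1) = 166.9 K.
ΔU = (4.33)(12.47)(166.9) = 9010 J.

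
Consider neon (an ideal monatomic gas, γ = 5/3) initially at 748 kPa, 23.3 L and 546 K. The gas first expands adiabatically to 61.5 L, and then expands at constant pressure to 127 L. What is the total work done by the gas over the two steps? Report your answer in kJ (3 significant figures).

W_total ≈ 22.2 kJ

Step 1 (adiabatic): W = (P₁V₁ − P₂V₂)/(γ−1) = (17428 − 9125)/0.667 = 12455 J.
After step 1: P = 148.4 kPa, V = 61.5 L, T = 285.9 K.
Step 2 (isobaric): W = PΔV = (148.4 kPa)(127 − 61.5 L) = 9719 J.
W_total = 12455 + 9719 = 22173 J.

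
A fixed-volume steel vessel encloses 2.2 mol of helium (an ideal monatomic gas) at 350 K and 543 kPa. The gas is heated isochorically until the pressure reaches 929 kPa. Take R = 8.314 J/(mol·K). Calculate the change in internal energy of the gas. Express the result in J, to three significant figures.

ΔU ≈ 6830 J

Constant volume ⇒ W = 0, so Q = ΔU = nCᵥΔT with Cᵥ = 3R/2 = 12.47 J/(mol·K).
At constant V, T₂/T₁ = P₂/P₁ ⇒ ΔT = T₁(P₂/P₁ − 1) = 350·(929/543 − 1) = 248.8 K.
ΔU = (2.2)(12.47)(248.8) = 6826 J.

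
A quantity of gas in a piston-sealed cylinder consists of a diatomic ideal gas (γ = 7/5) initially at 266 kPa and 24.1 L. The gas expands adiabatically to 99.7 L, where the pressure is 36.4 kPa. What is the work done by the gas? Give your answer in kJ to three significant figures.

Adiabatic: W = (P₁V₁ − P₂V₂)/(γ − 1) with γ = 7/5.
P₁V₁ = 6411 J, P₂V₂ = 3629 J.
W = (6411 − 3629) / 0.4 = 6954 J.

W ≈ 6.95 kJ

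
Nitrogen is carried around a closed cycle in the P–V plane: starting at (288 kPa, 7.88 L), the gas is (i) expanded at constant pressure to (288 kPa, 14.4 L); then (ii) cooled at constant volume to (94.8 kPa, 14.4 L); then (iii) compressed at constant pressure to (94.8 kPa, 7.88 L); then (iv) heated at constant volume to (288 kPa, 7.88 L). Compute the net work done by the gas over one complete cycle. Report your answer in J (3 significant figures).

Constant-volume legs do no work.
W(i) = (288)(14.4 − 7.88) = 1878 J; W(iii) = (94.8)(7.88 − 14.4) = -618.1 J.
W_net = 1878 − 618.1 = 1260 J (the clockwise enclosed area).

W_net ≈ 1260 J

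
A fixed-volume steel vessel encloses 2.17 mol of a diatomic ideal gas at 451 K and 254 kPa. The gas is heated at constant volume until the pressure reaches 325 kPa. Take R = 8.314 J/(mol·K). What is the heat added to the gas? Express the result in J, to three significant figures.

Q ≈ 5690 J

Constant volume ⇒ W = 0, so Q = ΔU = nCᵥΔT with Cᵥ = 5R/2 = 20.79 J/(mol·K).
At constant V, T₂/T₁ = P₂/P₁ ⇒ ΔT = T₁(P₂/P₁ − 1) = 451·(325/254 − 1) = 126.1 K.
ΔU = (2.17)(20.79)(126.1) = 5686 J.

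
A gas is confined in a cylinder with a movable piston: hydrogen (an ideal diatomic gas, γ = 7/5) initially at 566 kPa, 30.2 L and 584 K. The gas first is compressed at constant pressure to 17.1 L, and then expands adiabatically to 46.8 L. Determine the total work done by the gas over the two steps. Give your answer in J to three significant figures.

Step 1 (isobaric): W = PΔV = (566 kPa)(17.1 − 30.2 L) = -7415 J.
After step 1: P = 566 kPa, V = 17.1 L, T = 330.7 K.
Step 2 (adiabatic): W = (P₁V₁ − P₂V₂)/(γ−1) = (9679 − 6470)/0.4 = 8021 J.
W_total = -7415 + 8021 = 606.6 J.

W_total ≈ 607 J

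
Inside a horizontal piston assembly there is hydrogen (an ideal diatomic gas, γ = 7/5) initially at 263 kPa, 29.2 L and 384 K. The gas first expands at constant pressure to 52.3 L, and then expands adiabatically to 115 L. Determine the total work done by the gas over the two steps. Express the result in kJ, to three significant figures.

W_total ≈ 15.4 kJ

Step 1 (isobaric): W = PΔV = (263 kPa)(52.3 − 29.2 L) = 6075 J.
After step 1: P = 263 kPa, V = 52.3 L, T = 687.8 K.
Step 2 (adiabatic): W = (P₁V₁ − P₂V₂)/(γ−1) = (13755 − 10036)/0.4 = 9296 J.
W_total = 6075 + 9296 = 15371 J.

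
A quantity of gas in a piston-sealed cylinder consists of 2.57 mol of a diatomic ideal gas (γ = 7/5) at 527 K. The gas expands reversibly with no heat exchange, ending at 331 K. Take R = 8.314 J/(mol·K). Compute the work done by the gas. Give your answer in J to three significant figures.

Adiabatic ⇒ Q = 0, so W_by = −ΔU = nCᵥ(T₁ − T₂).
Cᵥ = 5R/2 = 20.79 J/(mol·K).
W = (2.57)(20.79)(527 − 331) = 10470 J.

W ≈ 10500 J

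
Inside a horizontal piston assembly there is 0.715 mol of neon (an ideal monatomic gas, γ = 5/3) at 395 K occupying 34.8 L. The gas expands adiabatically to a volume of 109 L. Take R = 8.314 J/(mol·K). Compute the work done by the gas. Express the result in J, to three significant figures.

Adiabatic: TV^(γ−1) = const with γ = 5/3.
T₂ = T₁ (V₁/V₂)^(γ−1) = 395 × (34.8/109)^0.667 = 395 × 0.4671 = 184.5 K.
W_by = nCᵥ(T₁ − T₂) = (0.715)(12.47)(395 − 184.5) = 1877 J.

W ≈ 1880 J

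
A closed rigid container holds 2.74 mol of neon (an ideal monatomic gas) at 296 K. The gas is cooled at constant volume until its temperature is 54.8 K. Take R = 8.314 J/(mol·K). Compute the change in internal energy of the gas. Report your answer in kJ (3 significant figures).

ΔU ≈ -8.24 kJ

Constant volume ⇒ W = 0, so Q = ΔU = nCᵥΔT with Cᵥ = 3R/2 = 12.47 J/(mol·K).
ΔU = (2.74)(12.47)(54.8 − 296) = -8242 J.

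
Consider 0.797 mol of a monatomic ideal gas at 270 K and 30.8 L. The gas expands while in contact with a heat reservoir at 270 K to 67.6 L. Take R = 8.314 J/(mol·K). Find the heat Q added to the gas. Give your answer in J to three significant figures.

Isothermal ⇒ ΔU = 0, so Q = W = nRT ln(V₂/V₁).
Q = (0.797)(8.314)(270) ln(67.6/30.8) = 1789 × 0.7861 = 1406 J.

Q ≈ 1410 J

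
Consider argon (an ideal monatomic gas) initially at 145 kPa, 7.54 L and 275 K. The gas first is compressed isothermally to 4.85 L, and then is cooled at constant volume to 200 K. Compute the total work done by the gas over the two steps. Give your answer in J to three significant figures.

W_total ≈ -482 J

Step 1 (isothermal): W = P₁V₁ ln(V₂/V₁) = (1093) ln(4.85/7.54) = -482.4 J.
Step 2 (isochoric): W = 0 (constant volume).
W_total = -482.4 + 0 = -482.4 J.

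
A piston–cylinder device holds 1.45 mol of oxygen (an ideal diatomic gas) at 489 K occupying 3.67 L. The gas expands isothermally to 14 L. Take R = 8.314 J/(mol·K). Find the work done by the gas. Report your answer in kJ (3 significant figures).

W ≈ 7.89 kJ

Isothermal: W = nRT ln(V₂/V₁).
W = (1.45)(8.314)(489) × ln(14/3.67)
  = 5895 × 1.339
W_by_gas = 7893 J.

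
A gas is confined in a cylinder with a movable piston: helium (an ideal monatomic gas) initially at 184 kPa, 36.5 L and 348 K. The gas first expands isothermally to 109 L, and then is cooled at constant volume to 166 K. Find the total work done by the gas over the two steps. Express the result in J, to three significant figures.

Step 1 (isothermal): W = P₁V₁ ln(V₂/V₁) = (6716) ln(109/36.5) = 7348 J.
Step 2 (isochoric): W = 0 (constant volume).
W_total = 7348 + 0 = 7348 J.

W_total ≈ 7350 J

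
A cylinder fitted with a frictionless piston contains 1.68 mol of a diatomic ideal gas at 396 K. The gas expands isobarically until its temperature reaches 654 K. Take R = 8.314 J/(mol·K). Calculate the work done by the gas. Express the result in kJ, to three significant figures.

Isobaric: W = P ΔV = nR ΔT.
W = (1.68)(8.314)(654 − 396) = 3604 J.

W ≈ 3.60 kJ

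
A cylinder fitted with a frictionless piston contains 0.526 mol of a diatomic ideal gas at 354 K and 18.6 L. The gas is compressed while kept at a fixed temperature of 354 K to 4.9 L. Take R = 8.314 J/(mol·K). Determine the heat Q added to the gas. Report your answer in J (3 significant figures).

Isothermal ⇒ ΔU = 0, so Q = W = nRT ln(V₂/V₁).
Q = (0.526)(8.314)(354) ln(4.9/18.6) = 1548 × -1.334 = -2065 J.

Q ≈ -2070 J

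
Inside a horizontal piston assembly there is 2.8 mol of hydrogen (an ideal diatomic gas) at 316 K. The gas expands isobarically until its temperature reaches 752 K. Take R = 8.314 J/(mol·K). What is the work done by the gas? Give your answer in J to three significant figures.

W ≈ 10100 J

Isobaric: W = P ΔV = nR ΔT.
W = (2.8)(8.314)(752 − 316) = 10150 J.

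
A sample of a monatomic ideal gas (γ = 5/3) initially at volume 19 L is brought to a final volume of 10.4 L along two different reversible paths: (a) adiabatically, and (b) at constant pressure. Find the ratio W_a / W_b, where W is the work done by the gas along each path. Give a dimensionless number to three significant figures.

Path (a) adiabatic: W = P₁V₁(1 − (V₁/V₂)^(γ−1))/(γ−1) → W_a/(P₁V₁) = -0.7417.
Path (b) isobaric: W = P₁(V₂ − V₁) → W_b/(P₁V₁) = -0.4526.
W_a / W_b = -0.7417 / -0.4526 = 1.639.

W_a / W_b ≈ 1.64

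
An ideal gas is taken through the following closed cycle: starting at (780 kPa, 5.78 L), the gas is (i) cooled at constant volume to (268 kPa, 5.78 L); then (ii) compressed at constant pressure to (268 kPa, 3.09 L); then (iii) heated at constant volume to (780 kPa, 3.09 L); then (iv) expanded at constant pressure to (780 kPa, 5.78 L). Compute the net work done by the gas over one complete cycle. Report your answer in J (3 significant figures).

W_net ≈ 1380 J

Constant-volume legs do no work.
W(ii) = (268)(3.09 − 5.78) = -720.9 J; W(iv) = (780)(5.78 − 3.09) = 2098 J.
W_net = -720.9 + 2098 = 1377 J (the clockwise enclosed area).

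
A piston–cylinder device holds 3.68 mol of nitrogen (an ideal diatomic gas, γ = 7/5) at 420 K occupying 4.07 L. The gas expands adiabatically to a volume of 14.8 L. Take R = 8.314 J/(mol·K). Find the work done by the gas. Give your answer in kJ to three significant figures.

Adiabatic: TV^(γ−1) = const with γ = 7/5.
T₂ = T₁ (V₁/V₂)^(γ−1) = 420 × (4.07/14.8)^0.4 = 420 × 0.5967 = 250.6 K.
W_by = nCᵥ(T₁ − T₂) = (3.68)(20.79)(420 − 250.6) = 12957 J.

W ≈ 13.0 kJ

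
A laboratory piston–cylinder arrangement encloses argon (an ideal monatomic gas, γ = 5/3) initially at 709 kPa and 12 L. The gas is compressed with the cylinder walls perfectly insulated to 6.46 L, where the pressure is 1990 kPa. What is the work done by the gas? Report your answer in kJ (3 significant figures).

W ≈ -6.52 kJ

Adiabatic: W = (P₁V₁ − P₂V₂)/(γ − 1) with γ = 5/3.
P₁V₁ = 8508 J, P₂V₂ = 12855 J.
W = (8508 − 12855) / 0.6667 = -6521 J.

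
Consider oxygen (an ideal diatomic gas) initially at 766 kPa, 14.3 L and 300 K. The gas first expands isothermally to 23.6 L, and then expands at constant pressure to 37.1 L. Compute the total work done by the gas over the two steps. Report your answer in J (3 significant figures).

W_total ≈ 11800 J

Step 1 (isothermal): W = P₁V₁ ln(V₂/V₁) = (10954) ln(23.6/14.3) = 5488 J.
After step 1: P = 464.1 kPa, V = 23.6 L, T = 300 K.
Step 2 (isobaric): W = PΔV = (464.1 kPa)(37.1 − 23.6 L) = 6266 J.
W_total = 5488 + 6266 = 11754 J.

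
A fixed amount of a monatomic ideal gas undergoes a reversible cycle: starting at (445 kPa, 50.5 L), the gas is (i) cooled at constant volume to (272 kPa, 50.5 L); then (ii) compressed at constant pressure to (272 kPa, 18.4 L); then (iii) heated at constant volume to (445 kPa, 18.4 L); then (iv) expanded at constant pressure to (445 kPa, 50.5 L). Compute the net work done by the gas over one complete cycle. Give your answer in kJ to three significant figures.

Constant-volume legs do no work.
W(ii) = (272)(18.4 − 50.5) = -8731 J; W(iv) = (445)(50.5 − 18.4) = 14284 J.
W_net = -8731 + 14284 = 5553 J (the clockwise enclosed area).

W_net ≈ 5.55 kJ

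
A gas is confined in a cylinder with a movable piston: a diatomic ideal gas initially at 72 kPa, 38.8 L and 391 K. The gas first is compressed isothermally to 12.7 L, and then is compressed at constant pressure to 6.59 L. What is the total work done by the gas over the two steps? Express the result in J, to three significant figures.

Step 1 (isothermal): W = P₁V₁ ln(V₂/V₁) = (2794) ln(12.7/38.8) = -3120 J.
After step 1: P = 220 kPa, V = 12.7 L, T = 391 K.
Step 2 (isobaric): W = PΔV = (220 kPa)(6.59 − 12.7 L) = -1344 J.
W_total = -3120 − 1344 = -4464 J.

W_total ≈ -4460 J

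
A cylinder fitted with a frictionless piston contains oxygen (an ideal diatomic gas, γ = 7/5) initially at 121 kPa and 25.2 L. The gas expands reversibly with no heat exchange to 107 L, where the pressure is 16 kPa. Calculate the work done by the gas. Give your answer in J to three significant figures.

Adiabatic: W = (P₁V₁ − P₂V₂)/(γ − 1) with γ = 7/5.
P₁V₁ = 3049 J, P₂V₂ = 1712 J.
W = (3049 − 1712) / 0.4 = 3343 J.

W ≈ 3340 J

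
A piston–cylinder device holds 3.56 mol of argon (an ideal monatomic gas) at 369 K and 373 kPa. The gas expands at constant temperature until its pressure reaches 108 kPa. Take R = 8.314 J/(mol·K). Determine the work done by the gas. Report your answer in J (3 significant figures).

Isothermal process: W = nRT ln(V₂/V₁) = nRT ln(P₁/P₂).
W = (3.56)(8.314)(369) × ln(373/108)
  = 10922 × ln(3.454) = 10922 × 1.239
W_by_gas = 13537 J.

W ≈ 13500 J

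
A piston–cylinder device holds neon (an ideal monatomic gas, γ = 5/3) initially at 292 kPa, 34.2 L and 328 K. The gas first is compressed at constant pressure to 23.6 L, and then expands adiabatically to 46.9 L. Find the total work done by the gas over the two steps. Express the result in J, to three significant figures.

W_total ≈ 702 J

Step 1 (isobaric): W = PΔV = (292 kPa)(23.6 − 34.2 L) = -3095 J.
After step 1: P = 292 kPa, V = 23.6 L, T = 226.3 K.
Step 2 (adiabatic): W = (P₁V₁ − P₂V₂)/(γ−1) = (6891 − 4360)/0.667 = 3797 J.
W_total = -3095 + 3797 = 702.1 J.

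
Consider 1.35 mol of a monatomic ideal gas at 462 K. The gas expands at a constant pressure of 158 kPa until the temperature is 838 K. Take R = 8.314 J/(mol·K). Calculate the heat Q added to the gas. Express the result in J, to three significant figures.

Q ≈ 10600 J

Isobaric: W = nRΔT = (1.35)(8.314)(376) = 4220 J.
ΔU = nCᵥΔT with Cᵥ = 3R/2: ΔU = (1.35)(12.47)(376) = 6330 J.
Q = ΔU + W = 6330 + 4220 = 10550 J.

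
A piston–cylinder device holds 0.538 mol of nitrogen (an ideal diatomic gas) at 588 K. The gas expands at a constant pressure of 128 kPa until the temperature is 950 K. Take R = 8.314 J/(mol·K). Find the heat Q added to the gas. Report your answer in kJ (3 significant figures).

Isobaric: W = nRΔT = (0.538)(8.314)(362) = 1619 J.
ΔU = nCᵥΔT with Cᵥ = 5R/2: ΔU = (0.538)(20.79)(362) = 4048 J.
Q = ΔU + W = 4048 + 1619 = 5667 J.

Q ≈ 5.67 kJ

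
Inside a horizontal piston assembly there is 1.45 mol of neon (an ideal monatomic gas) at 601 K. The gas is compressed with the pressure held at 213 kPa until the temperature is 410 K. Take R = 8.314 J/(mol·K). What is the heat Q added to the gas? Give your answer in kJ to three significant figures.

Isobaric: W = nRΔT = (1.45)(8.314)(-191) = -2303 J.
ΔU = nCᵥΔT with Cᵥ = 3R/2: ΔU = (1.45)(12.47)(-191) = -3454 J.
Q = ΔU + W = -3454 − 2303 = -5756 J.

Q ≈ -5.76 kJ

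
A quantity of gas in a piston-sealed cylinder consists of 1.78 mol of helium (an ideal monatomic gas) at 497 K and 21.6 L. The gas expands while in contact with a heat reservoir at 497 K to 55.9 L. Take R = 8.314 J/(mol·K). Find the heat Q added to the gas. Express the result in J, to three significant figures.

Q ≈ 6990 J

Isothermal ⇒ ΔU = 0, so Q = W = nRT ln(V₂/V₁).
Q = (1.78)(8.314)(497) ln(55.9/21.6) = 7355 × 0.9509 = 6994 J.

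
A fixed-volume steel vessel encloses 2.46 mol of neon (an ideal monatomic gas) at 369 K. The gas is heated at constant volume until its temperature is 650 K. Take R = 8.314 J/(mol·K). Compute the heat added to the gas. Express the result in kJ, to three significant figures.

Constant volume ⇒ W = 0, so Q = ΔU = nCᵥΔT with Cᵥ = 3R/2 = 12.47 J/(mol·K).
ΔU = (2.46)(12.47)(650 − 369) = 8621 J.

Q ≈ 8.62 kJ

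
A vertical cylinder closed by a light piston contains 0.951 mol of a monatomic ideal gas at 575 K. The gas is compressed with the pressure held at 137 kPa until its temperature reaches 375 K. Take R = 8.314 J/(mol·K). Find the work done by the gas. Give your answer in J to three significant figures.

W ≈ -1580 J

Isobaric: W = P ΔV = nR ΔT.
W = (0.951)(8.314)(375 − 575) = -1581 J.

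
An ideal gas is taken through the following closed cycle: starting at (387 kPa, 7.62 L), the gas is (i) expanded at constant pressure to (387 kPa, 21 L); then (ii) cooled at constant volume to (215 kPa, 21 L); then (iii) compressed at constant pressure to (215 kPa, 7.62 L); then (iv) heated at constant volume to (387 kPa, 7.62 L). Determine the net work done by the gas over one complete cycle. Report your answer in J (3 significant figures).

Constant-volume legs do no work.
W(i) = (387)(21 − 7.62) = 5178 J; W(iii) = (215)(7.62 − 21) = -2877 J.
W_net = 5178 − 2877 = 2301 J (the clockwise enclosed area).

W_net ≈ 2300 J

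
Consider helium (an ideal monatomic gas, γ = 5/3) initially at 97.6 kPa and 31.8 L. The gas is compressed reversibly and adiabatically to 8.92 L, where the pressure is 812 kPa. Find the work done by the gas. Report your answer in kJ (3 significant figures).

Adiabatic: W = (P₁V₁ − P₂V₂)/(γ − 1) with γ = 5/3.
P₁V₁ = 3104 J, P₂V₂ = 7243 J.
W = (3104 − 7243) / 0.6667 = -6209 J.

W ≈ -6.21 kJ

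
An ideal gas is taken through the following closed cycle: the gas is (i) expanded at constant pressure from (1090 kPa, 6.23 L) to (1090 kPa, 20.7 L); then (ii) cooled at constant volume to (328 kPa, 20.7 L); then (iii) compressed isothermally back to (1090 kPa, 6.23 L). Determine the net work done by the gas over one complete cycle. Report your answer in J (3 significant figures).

W_net ≈ 7620 J

Leg (i): W = PΔV = (1090)(20.7 − 6.23) = 15772 J.
Leg (ii): W = 0.
Leg (iii): W = PᵢVᵢ ln(V_f/Vᵢ) = (6790) ln(6.23/20.7) = -8153 J.
W_net = 15772 − 8153 = 7620 J.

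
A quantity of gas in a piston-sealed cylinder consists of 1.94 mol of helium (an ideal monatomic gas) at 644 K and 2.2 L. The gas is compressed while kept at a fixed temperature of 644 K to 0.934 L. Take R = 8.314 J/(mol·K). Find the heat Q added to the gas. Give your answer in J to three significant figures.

Isothermal ⇒ ΔU = 0, so Q = W = nRT ln(V₂/V₁).
Q = (1.94)(8.314)(644) ln(0.934/2.2) = 10387 × -0.8567 = -8899 J.

Q ≈ -8900 J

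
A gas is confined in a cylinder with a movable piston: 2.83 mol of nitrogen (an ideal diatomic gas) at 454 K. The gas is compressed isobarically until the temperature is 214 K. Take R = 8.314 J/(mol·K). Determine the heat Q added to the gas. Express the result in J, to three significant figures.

Isobaric: W = nRΔT = (2.83)(8.314)(-240) = -5647 J.
ΔU = nCᵥΔT with Cᵥ = 5R/2: ΔU = (2.83)(20.79)(-240) = -14117 J.
Q = ΔU + W = -14117 − 5647 = -19764 J.

Q ≈ -19800 J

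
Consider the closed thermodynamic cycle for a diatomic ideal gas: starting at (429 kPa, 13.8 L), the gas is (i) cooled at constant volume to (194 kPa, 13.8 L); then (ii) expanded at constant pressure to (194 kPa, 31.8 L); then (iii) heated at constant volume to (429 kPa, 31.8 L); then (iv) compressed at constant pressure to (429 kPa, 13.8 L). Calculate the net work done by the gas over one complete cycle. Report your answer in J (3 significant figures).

Constant-volume legs do no work.
W(ii) = (194)(31.8 − 13.8) = 3492 J; W(iv) = (429)(13.8 − 31.8) = -7722 J.
W_net = 3492 − 7722 = -4230 J (the counter-clockwise enclosed area).

W_net ≈ -4230 J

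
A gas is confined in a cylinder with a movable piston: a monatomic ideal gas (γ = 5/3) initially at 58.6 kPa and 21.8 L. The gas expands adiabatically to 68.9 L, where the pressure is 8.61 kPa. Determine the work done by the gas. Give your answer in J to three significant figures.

Adiabatic: W = (P₁V₁ − P₂V₂)/(γ − 1) with γ = 5/3.
P₁V₁ = 1277 J, P₂V₂ = 593.2 J.
W = (1277 − 593.2) / 0.6667 = 1026 J.

W ≈ 1030 J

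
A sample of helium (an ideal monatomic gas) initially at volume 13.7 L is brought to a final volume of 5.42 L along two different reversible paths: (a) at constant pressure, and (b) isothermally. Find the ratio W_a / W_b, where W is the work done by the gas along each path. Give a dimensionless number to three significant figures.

W_a / W_b ≈ 0.652

Path (a) isobaric: W = P₁(V₂ − V₁) → W_a/(P₁V₁) = -0.6044.
Path (b) isothermal: W = P₁V₁ ln(V₂/V₁) → W_b/(P₁V₁) = -0.9273.
W_a / W_b = -0.6044 / -0.9273 = 0.6518.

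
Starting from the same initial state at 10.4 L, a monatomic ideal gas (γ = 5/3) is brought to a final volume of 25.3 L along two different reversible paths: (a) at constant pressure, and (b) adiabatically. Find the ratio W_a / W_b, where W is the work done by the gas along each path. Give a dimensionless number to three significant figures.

Path (a) isobaric: W = P₁(V₂ − V₁) → W_a/(P₁V₁) = 1.433.
Path (b) adiabatic: W = P₁V₁(1 − (V₁/V₂)^(γ−1))/(γ−1) → W_b/(P₁V₁) = 0.6707.
W_a / W_b = 1.433 / 0.6707 = 2.136.

W_a / W_b ≈ 2.14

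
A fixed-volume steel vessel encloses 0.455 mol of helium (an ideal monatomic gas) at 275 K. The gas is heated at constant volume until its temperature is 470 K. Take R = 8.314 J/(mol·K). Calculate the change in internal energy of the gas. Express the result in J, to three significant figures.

ΔU ≈ 1110 J

Constant volume ⇒ W = 0, so Q = ΔU = nCᵥΔT with Cᵥ = 3R/2 = 12.47 J/(mol·K).
ΔU = (0.455)(12.47)(470 − 275) = 1106 J.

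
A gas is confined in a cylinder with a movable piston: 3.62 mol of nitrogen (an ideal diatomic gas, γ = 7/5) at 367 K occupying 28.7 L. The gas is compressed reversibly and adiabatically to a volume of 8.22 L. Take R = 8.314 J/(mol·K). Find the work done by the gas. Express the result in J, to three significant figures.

W ≈ -17900 J

Adiabatic: TV^(γ−1) = const with γ = 7/5.
T₂ = T₁ (V₁/V₂)^(γ−1) = 367 × (28.7/8.22)^0.4 = 367 × 1.649 = 605.2 K.
W_by = nCᵥ(T₁ − T₂) = (3.62)(20.79)(367 − 605.2) = -17920 J.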